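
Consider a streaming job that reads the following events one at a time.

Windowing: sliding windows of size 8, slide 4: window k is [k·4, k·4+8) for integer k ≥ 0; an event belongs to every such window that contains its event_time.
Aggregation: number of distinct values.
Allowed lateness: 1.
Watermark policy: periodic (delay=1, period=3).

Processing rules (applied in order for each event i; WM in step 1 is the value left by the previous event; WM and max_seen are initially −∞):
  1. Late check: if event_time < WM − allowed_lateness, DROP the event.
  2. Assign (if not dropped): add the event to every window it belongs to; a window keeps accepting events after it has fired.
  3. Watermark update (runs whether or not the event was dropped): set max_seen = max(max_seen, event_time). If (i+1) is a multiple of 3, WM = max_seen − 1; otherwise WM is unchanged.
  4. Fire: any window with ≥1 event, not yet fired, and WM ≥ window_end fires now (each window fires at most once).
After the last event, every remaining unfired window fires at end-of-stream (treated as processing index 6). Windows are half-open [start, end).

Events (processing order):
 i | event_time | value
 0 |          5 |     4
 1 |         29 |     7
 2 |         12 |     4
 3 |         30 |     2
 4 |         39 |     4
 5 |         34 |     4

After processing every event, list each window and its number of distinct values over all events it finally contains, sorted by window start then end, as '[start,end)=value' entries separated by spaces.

[0,8)=1 [4,12)=1 [8,16)=1 [12,20)=1 [24,32)=2 [28,36)=3 [32,40)=1 [36,44)=1

i=0 t=5 v=4: → [4,12),[0,8); WM=−∞
i=1 t=29 v=7: → [28,36),[24,32); WM=−∞
i=2 t=12 v=4: → [12,20),[8,16); WM=28; [0,8) fires=1 [4,12) fires=1 [8,16) fires=1 [12,20) fires=1
i=3 t=30 v=2: → [28,36),[24,32); WM=28
i=4 t=39 v=4: → [36,44),[32,40); WM=28
i=5 t=34 v=4: → [32,40),[28,36); WM=38; [24,32) fires=2 [28,36) fires=3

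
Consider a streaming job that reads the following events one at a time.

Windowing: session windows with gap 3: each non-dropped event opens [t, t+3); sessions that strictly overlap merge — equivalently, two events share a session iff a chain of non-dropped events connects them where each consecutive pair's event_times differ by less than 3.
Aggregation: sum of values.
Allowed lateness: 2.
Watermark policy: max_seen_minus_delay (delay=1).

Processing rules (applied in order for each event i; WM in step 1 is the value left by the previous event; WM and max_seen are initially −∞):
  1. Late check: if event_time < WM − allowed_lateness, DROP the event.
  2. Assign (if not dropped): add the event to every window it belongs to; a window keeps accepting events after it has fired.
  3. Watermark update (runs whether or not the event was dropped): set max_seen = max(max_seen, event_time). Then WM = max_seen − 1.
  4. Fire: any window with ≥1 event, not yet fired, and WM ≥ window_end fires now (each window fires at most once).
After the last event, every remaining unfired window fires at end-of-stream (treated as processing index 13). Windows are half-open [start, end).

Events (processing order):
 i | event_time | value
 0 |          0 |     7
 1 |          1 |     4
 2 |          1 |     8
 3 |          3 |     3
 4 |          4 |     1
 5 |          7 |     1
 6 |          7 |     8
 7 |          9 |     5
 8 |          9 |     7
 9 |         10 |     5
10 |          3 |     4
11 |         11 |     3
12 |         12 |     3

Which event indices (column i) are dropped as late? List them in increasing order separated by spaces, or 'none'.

i=0 t=0 v=7: → [0,3); WM=-1
i=1 t=1 v=4: → [0,4); WM=0
i=2 t=1 v=8: → [0,4); WM=0
i=3 t=3 v=3: → [0,6); WM=2
i=4 t=4 v=1: → [0,7); WM=3
i=5 t=7 v=1: → [7,10); WM=6
i=6 t=7 v=8: → [7,10); WM=6
i=7 t=9 v=5: → [7,12); WM=8
i=8 t=9 v=7: → [7,12); WM=8
i=9 t=10 v=5: → [7,13); WM=9
i=10 t=3 v=4: DROP (t<9-2); WM=9
i=11 t=11 v=3: → [7,14); WM=10
i=12 t=12 v=3: → [7,15); WM=11

10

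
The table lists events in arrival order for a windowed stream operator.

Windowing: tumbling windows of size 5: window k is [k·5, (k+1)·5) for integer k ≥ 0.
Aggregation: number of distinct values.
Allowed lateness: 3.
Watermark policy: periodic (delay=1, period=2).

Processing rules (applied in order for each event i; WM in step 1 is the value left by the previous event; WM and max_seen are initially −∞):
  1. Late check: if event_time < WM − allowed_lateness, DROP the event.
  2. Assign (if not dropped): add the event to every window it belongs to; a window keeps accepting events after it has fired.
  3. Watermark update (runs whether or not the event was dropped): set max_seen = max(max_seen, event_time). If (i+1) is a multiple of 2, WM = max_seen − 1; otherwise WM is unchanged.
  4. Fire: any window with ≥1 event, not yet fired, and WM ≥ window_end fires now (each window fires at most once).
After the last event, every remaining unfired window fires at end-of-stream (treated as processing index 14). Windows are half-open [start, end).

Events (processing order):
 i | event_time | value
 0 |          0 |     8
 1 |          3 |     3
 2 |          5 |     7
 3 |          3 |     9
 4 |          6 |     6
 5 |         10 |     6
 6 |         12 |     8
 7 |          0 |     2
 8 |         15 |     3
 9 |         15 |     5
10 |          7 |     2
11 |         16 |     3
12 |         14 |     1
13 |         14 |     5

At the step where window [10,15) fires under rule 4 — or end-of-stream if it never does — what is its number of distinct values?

2

i=0 t=0 v=8: → [0,5); WM=−∞
i=1 t=3 v=3: → [0,5); WM=2
i=2 t=5 v=7: → [5,10); WM=2
i=3 t=3 v=9: → [0,5); WM=4
i=4 t=6 v=6: → [5,10); WM=4
i=5 t=10 v=6: → [10,15); WM=9; [0,5) fires=3
i=6 t=12 v=8: → [10,15); WM=9
i=7 t=0 v=2: DROP (t<9-3); WM=11; [5,10) fires=2
i=8 t=15 v=3: → [15,20); WM=11
i=9 t=15 v=5: → [15,20); WM=14
i=10 t=7 v=2: DROP (t<14-3); WM=14
i=11 t=16 v=3: → [15,20); WM=15; [10,15) fires=2
i=12 t=14 v=1: → [10,15); WM=15
i=13 t=14 v=5: → [10,15); WM=15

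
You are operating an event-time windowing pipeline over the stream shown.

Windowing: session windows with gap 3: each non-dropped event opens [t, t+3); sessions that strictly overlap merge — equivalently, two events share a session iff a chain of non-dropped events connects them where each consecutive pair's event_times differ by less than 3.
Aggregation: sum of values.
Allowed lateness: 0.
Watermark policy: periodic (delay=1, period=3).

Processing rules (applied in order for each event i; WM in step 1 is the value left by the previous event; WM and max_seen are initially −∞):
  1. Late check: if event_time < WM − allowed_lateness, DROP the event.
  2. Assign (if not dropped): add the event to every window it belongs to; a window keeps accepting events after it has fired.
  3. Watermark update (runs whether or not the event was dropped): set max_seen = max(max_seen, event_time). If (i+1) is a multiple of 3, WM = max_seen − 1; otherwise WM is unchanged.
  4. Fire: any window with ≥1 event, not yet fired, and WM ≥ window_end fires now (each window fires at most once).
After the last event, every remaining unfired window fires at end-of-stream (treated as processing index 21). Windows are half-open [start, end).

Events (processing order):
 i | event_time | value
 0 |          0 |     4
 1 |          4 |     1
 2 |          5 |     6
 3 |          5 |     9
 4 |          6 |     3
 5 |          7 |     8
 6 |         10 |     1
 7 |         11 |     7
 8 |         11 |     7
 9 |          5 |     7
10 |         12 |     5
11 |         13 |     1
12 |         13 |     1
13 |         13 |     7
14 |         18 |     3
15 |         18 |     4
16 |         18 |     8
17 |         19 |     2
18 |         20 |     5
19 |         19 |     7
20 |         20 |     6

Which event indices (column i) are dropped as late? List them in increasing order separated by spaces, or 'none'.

9

i=0 t=0 v=4: → [0,3); WM=−∞
i=1 t=4 v=1: → [4,7); WM=−∞
i=2 t=5 v=6: → [4,8); WM=4
i=3 t=5 v=9: → [4,8); WM=4
i=4 t=6 v=3: → [4,9); WM=4
i=5 t=7 v=8: → [4,10); WM=6
i=6 t=10 v=1: → [10,13); WM=6
i=7 t=11 v=7: → [10,14); WM=6
i=8 t=11 v=7: → [10,14); WM=10
i=9 t=5 v=7: DROP (t<10-0); WM=10
i=10 t=12 v=5: → [10,15); WM=10
i=11 t=13 v=1: → [10,16); WM=12
i=12 t=13 v=1: → [10,16); WM=12
i=13 t=13 v=7: → [10,16); WM=12
i=14 t=18 v=3: → [18,21); WM=17
i=15 t=18 v=4: → [18,21); WM=17
i=16 t=18 v=8: → [18,21); WM=17
i=17 t=19 v=2: → [18,22); WM=18
i=18 t=20 v=5: → [18,23); WM=18
i=19 t=19 v=7: → [18,23); WM=18
i=20 t=20 v=6: → [18,23); WM=19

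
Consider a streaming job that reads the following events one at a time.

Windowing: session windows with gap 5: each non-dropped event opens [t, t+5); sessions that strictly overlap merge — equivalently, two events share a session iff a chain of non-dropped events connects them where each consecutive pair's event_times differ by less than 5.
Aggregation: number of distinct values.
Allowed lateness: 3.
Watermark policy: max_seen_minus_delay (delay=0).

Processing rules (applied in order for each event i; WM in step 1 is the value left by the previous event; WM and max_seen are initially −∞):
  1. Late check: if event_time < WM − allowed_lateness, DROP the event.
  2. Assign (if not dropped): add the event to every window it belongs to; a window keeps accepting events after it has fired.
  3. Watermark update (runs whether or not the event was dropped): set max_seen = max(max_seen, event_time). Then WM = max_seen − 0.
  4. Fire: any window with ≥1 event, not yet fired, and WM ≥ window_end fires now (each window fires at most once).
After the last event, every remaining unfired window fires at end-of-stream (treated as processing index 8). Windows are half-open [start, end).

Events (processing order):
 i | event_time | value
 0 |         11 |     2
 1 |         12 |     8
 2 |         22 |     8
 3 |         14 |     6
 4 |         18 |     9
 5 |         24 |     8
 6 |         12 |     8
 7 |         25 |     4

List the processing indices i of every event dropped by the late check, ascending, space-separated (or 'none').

3 4 6

i=0 t=11 v=2: → [11,16); WM=11
i=1 t=12 v=8: → [11,17); WM=12
i=2 t=22 v=8: → [22,27); WM=22
i=3 t=14 v=6: DROP (t<22-3); WM=22
i=4 t=18 v=9: DROP (t<22-3); WM=22
i=5 t=24 v=8: → [22,29); WM=24
i=6 t=12 v=8: DROP (t<24-3); WM=24
i=7 t=25 v=4: → [22,30); WM=25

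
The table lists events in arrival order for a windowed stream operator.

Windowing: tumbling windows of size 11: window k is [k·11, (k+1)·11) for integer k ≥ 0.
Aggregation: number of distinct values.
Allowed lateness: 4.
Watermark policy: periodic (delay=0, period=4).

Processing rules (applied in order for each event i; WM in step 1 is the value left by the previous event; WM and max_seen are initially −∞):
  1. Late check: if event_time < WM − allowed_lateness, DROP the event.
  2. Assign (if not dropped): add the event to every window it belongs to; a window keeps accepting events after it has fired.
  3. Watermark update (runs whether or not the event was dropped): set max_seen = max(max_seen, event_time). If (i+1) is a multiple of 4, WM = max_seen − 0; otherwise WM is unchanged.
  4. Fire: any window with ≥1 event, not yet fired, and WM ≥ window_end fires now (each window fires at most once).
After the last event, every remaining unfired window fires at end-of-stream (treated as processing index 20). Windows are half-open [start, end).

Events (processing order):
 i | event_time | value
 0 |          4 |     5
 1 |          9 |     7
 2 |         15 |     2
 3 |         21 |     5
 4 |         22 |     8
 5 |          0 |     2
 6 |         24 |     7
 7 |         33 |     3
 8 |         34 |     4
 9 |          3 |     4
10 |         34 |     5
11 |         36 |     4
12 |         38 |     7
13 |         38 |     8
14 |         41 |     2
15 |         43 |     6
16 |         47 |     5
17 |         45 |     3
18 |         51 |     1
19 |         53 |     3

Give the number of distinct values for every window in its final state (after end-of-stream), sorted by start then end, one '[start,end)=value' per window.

i=0 t=4 v=5: → [0,11); WM=−∞
i=1 t=9 v=7: → [0,11); WM=−∞
i=2 t=15 v=2: → [11,22); WM=−∞
i=3 t=21 v=5: → [11,22); WM=21; [0,11) fires=2
i=4 t=22 v=8: → [22,33); WM=21
i=5 t=0 v=2: DROP (t<21-4); WM=21
i=6 t=24 v=7: → [22,33); WM=21
i=7 t=33 v=3: → [33,44); WM=33; [11,22) fires=2 [22,33) fires=2
i=8 t=34 v=4: → [33,44); WM=33
i=9 t=3 v=4: DROP (t<33-4); WM=33
i=10 t=34 v=5: → [33,44); WM=33
i=11 t=36 v=4: → [33,44); WM=36
i=12 t=38 v=7: → [33,44); WM=36
i=13 t=38 v=8: → [33,44); WM=36
i=14 t=41 v=2: → [33,44); WM=36
i=15 t=43 v=6: → [33,44); WM=43
i=16 t=47 v=5: → [44,55); WM=43
i=17 t=45 v=3: → [44,55); WM=43
i=18 t=51 v=1: → [44,55); WM=43
i=19 t=53 v=3: → [44,55); WM=53; [33,44) fires=7

[0,11)=2 [11,22)=2 [22,33)=2 [33,44)=7 [44,55)=3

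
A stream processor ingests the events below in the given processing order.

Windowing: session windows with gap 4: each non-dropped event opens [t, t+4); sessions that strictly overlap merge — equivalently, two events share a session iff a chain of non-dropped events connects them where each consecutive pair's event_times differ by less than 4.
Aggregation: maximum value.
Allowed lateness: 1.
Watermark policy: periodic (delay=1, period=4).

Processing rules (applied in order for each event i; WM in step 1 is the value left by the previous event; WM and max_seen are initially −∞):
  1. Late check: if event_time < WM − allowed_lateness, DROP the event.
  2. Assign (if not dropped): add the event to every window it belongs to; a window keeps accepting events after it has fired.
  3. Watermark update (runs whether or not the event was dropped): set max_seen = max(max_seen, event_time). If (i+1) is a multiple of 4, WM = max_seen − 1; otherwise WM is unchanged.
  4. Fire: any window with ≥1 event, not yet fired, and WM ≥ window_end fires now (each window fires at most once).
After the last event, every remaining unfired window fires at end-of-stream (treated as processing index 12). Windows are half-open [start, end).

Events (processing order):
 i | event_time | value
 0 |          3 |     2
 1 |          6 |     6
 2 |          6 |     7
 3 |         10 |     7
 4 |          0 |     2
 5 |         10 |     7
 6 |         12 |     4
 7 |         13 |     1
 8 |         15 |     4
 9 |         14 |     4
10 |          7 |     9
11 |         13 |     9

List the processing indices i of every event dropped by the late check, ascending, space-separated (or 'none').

4 10

i=0 t=3 v=2: → [3,7); WM=−∞
i=1 t=6 v=6: → [3,10); WM=−∞
i=2 t=6 v=7: → [3,10); WM=−∞
i=3 t=10 v=7: → [10,14); WM=9
i=4 t=0 v=2: DROP (t<9-1); WM=9
i=5 t=10 v=7: → [10,14); WM=9
i=6 t=12 v=4: → [10,16); WM=9
i=7 t=13 v=1: → [10,17); WM=12
i=8 t=15 v=4: → [10,19); WM=12
i=9 t=14 v=4: → [10,19); WM=12
i=10 t=7 v=9: DROP (t<12-1); WM=12
i=11 t=13 v=9: → [10,19); WM=14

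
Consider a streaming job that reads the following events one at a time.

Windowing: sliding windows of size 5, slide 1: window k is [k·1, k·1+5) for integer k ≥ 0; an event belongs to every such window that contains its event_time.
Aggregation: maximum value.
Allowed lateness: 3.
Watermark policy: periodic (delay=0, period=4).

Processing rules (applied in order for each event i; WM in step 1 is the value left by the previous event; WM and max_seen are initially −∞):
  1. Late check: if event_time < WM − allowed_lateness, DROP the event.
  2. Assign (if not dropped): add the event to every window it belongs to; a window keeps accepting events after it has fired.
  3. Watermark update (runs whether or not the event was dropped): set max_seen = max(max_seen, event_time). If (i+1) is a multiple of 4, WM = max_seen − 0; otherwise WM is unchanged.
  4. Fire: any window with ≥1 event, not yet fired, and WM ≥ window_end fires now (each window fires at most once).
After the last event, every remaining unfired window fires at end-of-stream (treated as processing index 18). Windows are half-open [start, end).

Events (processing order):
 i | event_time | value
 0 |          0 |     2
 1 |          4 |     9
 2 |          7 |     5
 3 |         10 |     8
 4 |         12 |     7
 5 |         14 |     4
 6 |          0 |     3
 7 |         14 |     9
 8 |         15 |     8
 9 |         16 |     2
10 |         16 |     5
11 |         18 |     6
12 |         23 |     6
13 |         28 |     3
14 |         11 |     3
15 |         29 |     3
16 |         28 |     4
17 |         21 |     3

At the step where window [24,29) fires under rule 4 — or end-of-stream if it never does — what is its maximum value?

i=0 t=0 v=2: → [0,5); WM=−∞
i=1 t=4 v=9: → [4,9),[3,8),[2,7),[1,6),[0,5); WM=−∞
i=2 t=7 v=5: → [7,12),[6,11),[5,10),[4,9),[3,8); WM=−∞
i=3 t=10 v=8: → [10,15),[9,14),[8,13),[7,12),[6,11); WM=10; [0,5) fires=9 [1,6) fires=9 [2,7) fires=9 [3,8) fires=9 [4,9) fires=9 [5,10) fires=5
i=4 t=12 v=7: → [12,17),[11,16),[10,15),[9,14),[8,13); WM=10
i=5 t=14 v=4: → [14,19),[13,18),[12,17),[11,16),[10,15); WM=10
i=6 t=0 v=3: DROP (t<10-3); WM=10
i=7 t=14 v=9: → [14,19),[13,18),[12,17),[11,16),[10,15); WM=14; [6,11) fires=8 [7,12) fires=8 [8,13) fires=8 [9,14) fires=8
i=8 t=15 v=8: → [15,20),[14,19),[13,18),[12,17),[11,16); WM=14
i=9 t=16 v=2: → [16,21),[15,20),[14,19),[13,18),[12,17); WM=14
i=10 t=16 v=5: → [16,21),[15,20),[14,19),[13,18),[12,17); WM=14
i=11 t=18 v=6: → [18,23),[17,22),[16,21),[15,20),[14,19); WM=18; [10,15) fires=9 [11,16) fires=9 [12,17) fires=9 [13,18) fires=9
i=12 t=23 v=6: → [23,28),[22,27),[21,26),[20,25),[19,24); WM=18
i=13 t=28 v=3: → [28,33),[27,32),[26,31),[25,30),[24,29); WM=18
i=14 t=11 v=3: DROP (t<18-3); WM=18
i=15 t=29 v=3: → [29,34),[28,33),[27,32),[26,31),[25,30); WM=29; [14,19) fires=9 [15,20) fires=8 [16,21) fires=6 [17,22) fires=6 [18,23) fires=6 [19,24) fires=6 [20,25) fires=6 [21,26) fires=6 [22,27) fires=6 [23,28) fires=6 [24,29) fires=3
i=16 t=28 v=4: → [28,33),[27,32),[26,31),[25,30),[24,29); WM=29
i=17 t=21 v=3: DROP (t<29-3); WM=29

3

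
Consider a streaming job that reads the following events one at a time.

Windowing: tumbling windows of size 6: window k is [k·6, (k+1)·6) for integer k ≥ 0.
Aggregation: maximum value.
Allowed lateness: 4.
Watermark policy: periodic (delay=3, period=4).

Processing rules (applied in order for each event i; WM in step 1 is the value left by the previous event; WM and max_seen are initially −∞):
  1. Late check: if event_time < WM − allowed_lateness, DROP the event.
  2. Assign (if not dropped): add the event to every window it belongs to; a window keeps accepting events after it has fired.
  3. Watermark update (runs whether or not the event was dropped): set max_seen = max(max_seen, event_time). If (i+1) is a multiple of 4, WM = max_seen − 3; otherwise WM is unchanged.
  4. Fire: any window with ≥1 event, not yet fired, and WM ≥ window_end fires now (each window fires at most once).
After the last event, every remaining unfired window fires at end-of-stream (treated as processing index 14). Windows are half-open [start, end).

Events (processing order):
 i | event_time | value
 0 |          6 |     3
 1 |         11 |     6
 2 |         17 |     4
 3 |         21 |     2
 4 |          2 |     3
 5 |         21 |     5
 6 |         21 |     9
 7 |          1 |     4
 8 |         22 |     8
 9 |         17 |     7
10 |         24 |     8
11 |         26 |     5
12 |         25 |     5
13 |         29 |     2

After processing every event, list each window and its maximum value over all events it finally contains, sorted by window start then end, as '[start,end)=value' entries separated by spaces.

[6,12)=6 [12,18)=7 [18,24)=9 [24,30)=8

i=0 t=6 v=3: → [6,12); WM=−∞
i=1 t=11 v=6: → [6,12); WM=−∞
i=2 t=17 v=4: → [12,18); WM=−∞
i=3 t=21 v=2: → [18,24); WM=18; [6,12) fires=6 [12,18) fires=4
i=4 t=2 v=3: DROP (t<18-4); WM=18
i=5 t=21 v=5: → [18,24); WM=18
i=6 t=21 v=9: → [18,24); WM=18
i=7 t=1 v=4: DROP (t<18-4); WM=18
i=8 t=22 v=8: → [18,24); WM=18
i=9 t=17 v=7: → [12,18); WM=18
i=10 t=24 v=8: → [24,30); WM=18
i=11 t=26 v=5: → [24,30); WM=23
i=12 t=25 v=5: → [24,30); WM=23
i=13 t=29 v=2: → [24,30); WM=23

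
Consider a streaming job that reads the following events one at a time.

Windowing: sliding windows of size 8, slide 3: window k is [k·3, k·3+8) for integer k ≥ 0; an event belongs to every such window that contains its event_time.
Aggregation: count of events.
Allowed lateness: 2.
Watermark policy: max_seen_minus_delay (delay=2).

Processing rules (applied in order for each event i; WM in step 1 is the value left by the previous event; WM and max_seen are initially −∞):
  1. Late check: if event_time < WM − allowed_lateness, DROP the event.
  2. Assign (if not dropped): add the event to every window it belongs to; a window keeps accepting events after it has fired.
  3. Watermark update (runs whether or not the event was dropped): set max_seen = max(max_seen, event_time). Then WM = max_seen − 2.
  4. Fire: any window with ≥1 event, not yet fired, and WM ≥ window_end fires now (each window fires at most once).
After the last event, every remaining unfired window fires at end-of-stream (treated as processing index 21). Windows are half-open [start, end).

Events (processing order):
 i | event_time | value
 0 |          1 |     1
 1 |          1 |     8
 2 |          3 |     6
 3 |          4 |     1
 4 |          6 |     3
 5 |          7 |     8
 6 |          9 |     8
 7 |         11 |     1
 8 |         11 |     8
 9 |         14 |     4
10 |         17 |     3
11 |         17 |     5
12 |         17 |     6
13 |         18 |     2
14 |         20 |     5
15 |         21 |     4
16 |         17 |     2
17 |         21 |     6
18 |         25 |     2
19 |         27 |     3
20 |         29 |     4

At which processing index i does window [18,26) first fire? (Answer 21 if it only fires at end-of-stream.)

20

i=0 t=1 v=1: → [0,8); WM=-1
i=1 t=1 v=8: → [0,8); WM=-1
i=2 t=3 v=6: → [3,11),[0,8); WM=1
i=3 t=4 v=1: → [3,11),[0,8); WM=2
i=4 t=6 v=3: → [6,14),[3,11),[0,8); WM=4
i=5 t=7 v=8: → [6,14),[3,11),[0,8); WM=5
i=6 t=9 v=8: → [9,17),[6,14),[3,11); WM=7
i=7 t=11 v=1: → [9,17),[6,14); WM=9; [0,8) fires=6
i=8 t=11 v=8: → [9,17),[6,14); WM=9
i=9 t=14 v=4: → [12,20),[9,17); WM=12; [3,11) fires=5
i=10 t=17 v=3: → [15,23),[12,20); WM=15; [6,14) fires=5
i=11 t=17 v=5: → [15,23),[12,20); WM=15
i=12 t=17 v=6: → [15,23),[12,20); WM=15
i=13 t=18 v=2: → [18,26),[15,23),[12,20); WM=16
i=14 t=20 v=5: → [18,26),[15,23); WM=18; [9,17) fires=4
i=15 t=21 v=4: → [21,29),[18,26),[15,23); WM=19
i=16 t=17 v=2: → [15,23),[12,20); WM=19
i=17 t=21 v=6: → [21,29),[18,26),[15,23); WM=19
i=18 t=25 v=2: → [24,32),[21,29),[18,26); WM=23; [12,20) fires=6 [15,23) fires=8
i=19 t=27 v=3: → [27,35),[24,32),[21,29); WM=25
i=20 t=29 v=4: → [27,35),[24,32); WM=27; [18,26) fires=5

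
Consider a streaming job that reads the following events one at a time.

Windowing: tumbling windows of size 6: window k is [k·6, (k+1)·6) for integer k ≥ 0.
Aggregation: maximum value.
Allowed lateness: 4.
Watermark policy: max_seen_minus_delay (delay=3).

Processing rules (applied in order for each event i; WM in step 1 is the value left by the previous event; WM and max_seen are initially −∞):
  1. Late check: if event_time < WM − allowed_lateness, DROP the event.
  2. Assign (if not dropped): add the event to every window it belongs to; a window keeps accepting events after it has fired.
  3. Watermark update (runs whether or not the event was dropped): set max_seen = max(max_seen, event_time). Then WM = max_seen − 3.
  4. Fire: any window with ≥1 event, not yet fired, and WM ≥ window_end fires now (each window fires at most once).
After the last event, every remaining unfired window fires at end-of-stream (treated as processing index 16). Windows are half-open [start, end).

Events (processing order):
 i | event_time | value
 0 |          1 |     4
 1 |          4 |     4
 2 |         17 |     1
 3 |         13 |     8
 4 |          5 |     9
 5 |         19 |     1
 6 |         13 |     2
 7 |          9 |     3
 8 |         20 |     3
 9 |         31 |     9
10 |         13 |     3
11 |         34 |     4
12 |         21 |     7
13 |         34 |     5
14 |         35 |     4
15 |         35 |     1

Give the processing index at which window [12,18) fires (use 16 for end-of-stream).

i=0 t=1 v=4: → [0,6); WM=-2
i=1 t=4 v=4: → [0,6); WM=1
i=2 t=17 v=1: → [12,18); WM=14; [0,6) fires=4
i=3 t=13 v=8: → [12,18); WM=14
i=4 t=5 v=9: DROP (t<14-4); WM=14
i=5 t=19 v=1: → [18,24); WM=16
i=6 t=13 v=2: → [12,18); WM=16
i=7 t=9 v=3: DROP (t<16-4); WM=16
i=8 t=20 v=3: → [18,24); WM=17
i=9 t=31 v=9: → [30,36); WM=28; [12,18) fires=8 [18,24) fires=3
i=10 t=13 v=3: DROP (t<28-4); WM=28
i=11 t=34 v=4: → [30,36); WM=31
i=12 t=21 v=7: DROP (t<31-4); WM=31
i=13 t=34 v=5: → [30,36); WM=31
i=14 t=35 v=4: → [30,36); WM=32
i=15 t=35 v=1: → [30,36); WM=32

9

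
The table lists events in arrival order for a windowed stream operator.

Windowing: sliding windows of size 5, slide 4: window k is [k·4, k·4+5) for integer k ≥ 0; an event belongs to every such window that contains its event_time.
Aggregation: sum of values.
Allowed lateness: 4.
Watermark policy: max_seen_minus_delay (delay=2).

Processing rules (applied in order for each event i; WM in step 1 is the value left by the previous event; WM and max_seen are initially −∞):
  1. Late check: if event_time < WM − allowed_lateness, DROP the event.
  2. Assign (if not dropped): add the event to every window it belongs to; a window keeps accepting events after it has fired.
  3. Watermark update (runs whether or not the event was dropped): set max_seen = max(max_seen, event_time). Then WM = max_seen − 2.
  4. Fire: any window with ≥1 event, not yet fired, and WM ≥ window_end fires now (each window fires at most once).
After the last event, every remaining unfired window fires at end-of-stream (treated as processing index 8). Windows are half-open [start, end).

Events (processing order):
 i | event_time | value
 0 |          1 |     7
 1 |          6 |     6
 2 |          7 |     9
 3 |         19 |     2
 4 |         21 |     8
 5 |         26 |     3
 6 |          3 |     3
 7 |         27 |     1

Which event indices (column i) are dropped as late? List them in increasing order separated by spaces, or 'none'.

i=0 t=1 v=7: → [0,5); WM=-1
i=1 t=6 v=6: → [4,9); WM=4
i=2 t=7 v=9: → [4,9); WM=5; [0,5) fires=7
i=3 t=19 v=2: → [16,21); WM=17; [4,9) fires=15
i=4 t=21 v=8: → [20,25); WM=19
i=5 t=26 v=3: → [24,29); WM=24; [16,21) fires=2
i=6 t=3 v=3: DROP (t<24-4); WM=24
i=7 t=27 v=1: → [24,29); WM=25; [20,25) fires=8

6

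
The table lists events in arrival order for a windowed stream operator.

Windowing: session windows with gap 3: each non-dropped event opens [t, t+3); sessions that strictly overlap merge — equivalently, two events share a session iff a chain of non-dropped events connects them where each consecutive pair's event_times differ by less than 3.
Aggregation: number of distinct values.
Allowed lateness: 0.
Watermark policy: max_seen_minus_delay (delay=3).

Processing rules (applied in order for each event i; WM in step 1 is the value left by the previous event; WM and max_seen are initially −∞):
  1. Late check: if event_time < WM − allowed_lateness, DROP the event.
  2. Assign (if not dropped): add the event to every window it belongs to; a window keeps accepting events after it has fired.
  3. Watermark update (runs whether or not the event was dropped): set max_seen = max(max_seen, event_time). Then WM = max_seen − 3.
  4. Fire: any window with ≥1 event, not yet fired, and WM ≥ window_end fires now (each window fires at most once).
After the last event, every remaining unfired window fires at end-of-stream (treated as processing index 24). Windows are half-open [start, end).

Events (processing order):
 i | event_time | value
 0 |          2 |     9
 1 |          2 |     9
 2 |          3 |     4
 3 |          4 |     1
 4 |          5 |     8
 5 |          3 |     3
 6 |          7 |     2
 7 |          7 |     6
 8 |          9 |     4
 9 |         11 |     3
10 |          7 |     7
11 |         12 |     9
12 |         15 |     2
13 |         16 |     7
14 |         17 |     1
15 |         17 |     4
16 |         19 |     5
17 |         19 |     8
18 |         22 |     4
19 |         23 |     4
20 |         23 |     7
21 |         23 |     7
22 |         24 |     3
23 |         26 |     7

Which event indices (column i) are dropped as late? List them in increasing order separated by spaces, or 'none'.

10

i=0 t=2 v=9: → [2,5); WM=-1
i=1 t=2 v=9: → [2,5); WM=-1
i=2 t=3 v=4: → [2,6); WM=0
i=3 t=4 v=1: → [2,7); WM=1
i=4 t=5 v=8: → [2,8); WM=2
i=5 t=3 v=3: → [2,8); WM=2
i=6 t=7 v=2: → [2,10); WM=4
i=7 t=7 v=6: → [2,10); WM=4
i=8 t=9 v=4: → [2,12); WM=6
i=9 t=11 v=3: → [2,14); WM=8
i=10 t=7 v=7: DROP (t<8-0); WM=8
i=11 t=12 v=9: → [2,15); WM=9
i=12 t=15 v=2: → [15,18); WM=12
i=13 t=16 v=7: → [15,19); WM=13
i=14 t=17 v=1: → [15,20); WM=14
i=15 t=17 v=4: → [15,20); WM=14
i=16 t=19 v=5: → [15,22); WM=16
i=17 t=19 v=8: → [15,22); WM=16
i=18 t=22 v=4: → [22,25); WM=19
i=19 t=23 v=4: → [22,26); WM=20
i=20 t=23 v=7: → [22,26); WM=20
i=21 t=23 v=7: → [22,26); WM=20
i=22 t=24 v=3: → [22,27); WM=21
i=23 t=26 v=7: → [22,29); WM=23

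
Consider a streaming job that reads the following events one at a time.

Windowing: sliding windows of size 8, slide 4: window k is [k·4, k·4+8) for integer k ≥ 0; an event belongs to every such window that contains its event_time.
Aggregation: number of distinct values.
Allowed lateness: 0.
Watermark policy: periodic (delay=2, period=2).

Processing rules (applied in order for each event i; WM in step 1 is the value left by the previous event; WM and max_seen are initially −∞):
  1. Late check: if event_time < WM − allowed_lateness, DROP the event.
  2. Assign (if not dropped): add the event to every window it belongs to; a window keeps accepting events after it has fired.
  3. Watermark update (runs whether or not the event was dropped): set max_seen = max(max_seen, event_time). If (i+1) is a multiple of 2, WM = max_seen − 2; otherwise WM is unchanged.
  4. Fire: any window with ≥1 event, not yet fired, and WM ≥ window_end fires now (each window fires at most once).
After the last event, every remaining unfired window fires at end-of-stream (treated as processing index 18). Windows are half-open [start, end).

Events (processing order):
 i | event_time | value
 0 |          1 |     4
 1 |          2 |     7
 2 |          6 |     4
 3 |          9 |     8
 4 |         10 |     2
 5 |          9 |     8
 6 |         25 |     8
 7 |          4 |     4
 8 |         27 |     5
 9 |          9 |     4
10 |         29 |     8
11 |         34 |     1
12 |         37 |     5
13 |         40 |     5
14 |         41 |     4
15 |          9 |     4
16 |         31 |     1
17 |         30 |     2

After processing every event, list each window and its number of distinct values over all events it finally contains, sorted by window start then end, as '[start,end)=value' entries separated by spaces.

i=0 t=1 v=4: → [0,8); WM=−∞
i=1 t=2 v=7: → [0,8); WM=0
i=2 t=6 v=4: → [4,12),[0,8); WM=0
i=3 t=9 v=8: → [8,16),[4,12); WM=7
i=4 t=10 v=2: → [8,16),[4,12); WM=7
i=5 t=9 v=8: → [8,16),[4,12); WM=8; [0,8) fires=2
i=6 t=25 v=8: → [24,32),[20,28); WM=8
i=7 t=4 v=4: DROP (t<8-0); WM=23; [4,12) fires=3 [8,16) fires=2
i=8 t=27 v=5: → [24,32),[20,28); WM=23
i=9 t=9 v=4: DROP (t<23-0); WM=25
i=10 t=29 v=8: → [28,36),[24,32); WM=25
i=11 t=34 v=1: → [32,40),[28,36); WM=32; [20,28) fires=2 [24,32) fires=2
i=12 t=37 v=5: → [36,44),[32,40); WM=32
i=13 t=40 v=5: → [40,48),[36,44); WM=38; [28,36) fires=2
i=14 t=41 v=4: → [40,48),[36,44); WM=38
i=15 t=9 v=4: DROP (t<38-0); WM=39
i=16 t=31 v=1: DROP (t<39-0); WM=39
i=17 t=30 v=2: DROP (t<39-0); WM=39

[0,8)=2 [4,12)=3 [8,16)=2 [20,28)=2 [24,32)=2 [28,36)=2 [32,40)=2 [36,44)=2 [40,48)=2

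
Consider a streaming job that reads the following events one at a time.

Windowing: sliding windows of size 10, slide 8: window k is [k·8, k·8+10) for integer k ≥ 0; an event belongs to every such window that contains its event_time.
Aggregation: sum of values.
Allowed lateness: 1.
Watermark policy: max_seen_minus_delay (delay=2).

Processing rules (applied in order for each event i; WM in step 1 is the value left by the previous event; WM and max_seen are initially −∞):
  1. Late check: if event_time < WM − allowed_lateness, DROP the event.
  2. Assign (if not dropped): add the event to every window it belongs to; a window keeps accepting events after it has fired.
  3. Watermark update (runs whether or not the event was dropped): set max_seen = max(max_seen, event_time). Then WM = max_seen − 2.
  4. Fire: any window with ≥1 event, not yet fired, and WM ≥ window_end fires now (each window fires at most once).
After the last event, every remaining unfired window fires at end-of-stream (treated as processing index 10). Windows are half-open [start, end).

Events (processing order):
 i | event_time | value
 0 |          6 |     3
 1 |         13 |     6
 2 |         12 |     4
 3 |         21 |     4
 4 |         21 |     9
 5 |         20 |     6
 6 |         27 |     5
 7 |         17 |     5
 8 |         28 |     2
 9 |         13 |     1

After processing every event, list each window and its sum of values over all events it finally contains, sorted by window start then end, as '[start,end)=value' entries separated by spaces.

[0,10)=3 [8,18)=10 [16,26)=19 [24,34)=7

i=0 t=6 v=3: → [0,10); WM=4
i=1 t=13 v=6: → [8,18); WM=11; [0,10) fires=3
i=2 t=12 v=4: → [8,18); WM=11
i=3 t=21 v=4: → [16,26); WM=19; [8,18) fires=10
i=4 t=21 v=9: → [16,26); WM=19
i=5 t=20 v=6: → [16,26); WM=19
i=6 t=27 v=5: → [24,34); WM=25
i=7 t=17 v=5: DROP (t<25-1); WM=25
i=8 t=28 v=2: → [24,34); WM=26; [16,26) fires=19
i=9 t=13 v=1: DROP (t<26-1); WM=26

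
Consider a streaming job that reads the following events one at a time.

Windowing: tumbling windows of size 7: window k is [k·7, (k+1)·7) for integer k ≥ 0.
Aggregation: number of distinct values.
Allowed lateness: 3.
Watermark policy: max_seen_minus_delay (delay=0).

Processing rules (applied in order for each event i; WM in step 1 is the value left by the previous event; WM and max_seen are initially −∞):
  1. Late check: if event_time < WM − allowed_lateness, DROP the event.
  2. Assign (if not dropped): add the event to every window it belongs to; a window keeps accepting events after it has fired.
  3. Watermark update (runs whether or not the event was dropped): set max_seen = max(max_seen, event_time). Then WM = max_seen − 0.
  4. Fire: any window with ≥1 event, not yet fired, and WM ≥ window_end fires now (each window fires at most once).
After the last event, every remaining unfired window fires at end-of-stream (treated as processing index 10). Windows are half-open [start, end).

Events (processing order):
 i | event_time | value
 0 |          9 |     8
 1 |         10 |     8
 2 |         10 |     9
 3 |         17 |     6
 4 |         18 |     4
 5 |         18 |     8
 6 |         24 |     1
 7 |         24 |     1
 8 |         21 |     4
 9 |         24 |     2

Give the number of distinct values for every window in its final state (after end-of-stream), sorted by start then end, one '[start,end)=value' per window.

i=0 t=9 v=8: → [7,14); WM=9
i=1 t=10 v=8: → [7,14); WM=10
i=2 t=10 v=9: → [7,14); WM=10
i=3 t=17 v=6: → [14,21); WM=17; [7,14) fires=2
i=4 t=18 v=4: → [14,21); WM=18
i=5 t=18 v=8: → [14,21); WM=18
i=6 t=24 v=1: → [21,28); WM=24; [14,21) fires=3
i=7 t=24 v=1: → [21,28); WM=24
i=8 t=21 v=4: → [21,28); WM=24
i=9 t=24 v=2: → [21,28); WM=24

[7,14)=2 [14,21)=3 [21,28)=3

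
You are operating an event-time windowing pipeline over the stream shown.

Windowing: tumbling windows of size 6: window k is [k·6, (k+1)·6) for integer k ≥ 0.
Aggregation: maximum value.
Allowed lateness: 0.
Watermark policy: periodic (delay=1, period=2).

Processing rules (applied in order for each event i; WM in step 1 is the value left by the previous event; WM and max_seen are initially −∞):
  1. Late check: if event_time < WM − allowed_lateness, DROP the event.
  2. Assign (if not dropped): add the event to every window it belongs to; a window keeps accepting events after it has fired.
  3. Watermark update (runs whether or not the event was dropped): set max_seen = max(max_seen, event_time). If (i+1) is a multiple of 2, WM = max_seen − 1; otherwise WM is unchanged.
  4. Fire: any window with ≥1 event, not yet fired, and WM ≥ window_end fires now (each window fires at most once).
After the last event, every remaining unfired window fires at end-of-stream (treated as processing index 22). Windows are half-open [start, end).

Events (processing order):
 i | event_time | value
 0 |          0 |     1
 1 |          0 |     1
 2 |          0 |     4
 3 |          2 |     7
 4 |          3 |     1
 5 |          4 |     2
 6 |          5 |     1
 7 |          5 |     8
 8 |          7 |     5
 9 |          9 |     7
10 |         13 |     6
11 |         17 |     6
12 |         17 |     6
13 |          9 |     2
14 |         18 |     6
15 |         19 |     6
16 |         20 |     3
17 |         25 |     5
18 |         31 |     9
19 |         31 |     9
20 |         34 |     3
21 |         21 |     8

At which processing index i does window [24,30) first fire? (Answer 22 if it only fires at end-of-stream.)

i=0 t=0 v=1: → [0,6); WM=−∞
i=1 t=0 v=1: → [0,6); WM=-1
i=2 t=0 v=4: → [0,6); WM=-1
i=3 t=2 v=7: → [0,6); WM=1
i=4 t=3 v=1: → [0,6); WM=1
i=5 t=4 v=2: → [0,6); WM=3
i=6 t=5 v=1: → [0,6); WM=3
i=7 t=5 v=8: → [0,6); WM=4
i=8 t=7 v=5: → [6,12); WM=4
i=9 t=9 v=7: → [6,12); WM=8; [0,6) fires=8
i=10 t=13 v=6: → [12,18); WM=8
i=11 t=17 v=6: → [12,18); WM=16; [6,12) fires=7
i=12 t=17 v=6: → [12,18); WM=16
i=13 t=9 v=2: DROP (t<16-0); WM=16
i=14 t=18 v=6: → [18,24); WM=16
i=15 t=19 v=6: → [18,24); WM=18; [12,18) fires=6
i=16 t=20 v=3: → [18,24); WM=18
i=17 t=25 v=5: → [24,30); WM=24; [18,24) fires=6
i=18 t=31 v=9: → [30,36); WM=24
i=19 t=31 v=9: → [30,36); WM=30; [24,30) fires=5
i=20 t=34 v=3: → [30,36); WM=30
i=21 t=21 v=8: DROP (t<30-0); WM=33

19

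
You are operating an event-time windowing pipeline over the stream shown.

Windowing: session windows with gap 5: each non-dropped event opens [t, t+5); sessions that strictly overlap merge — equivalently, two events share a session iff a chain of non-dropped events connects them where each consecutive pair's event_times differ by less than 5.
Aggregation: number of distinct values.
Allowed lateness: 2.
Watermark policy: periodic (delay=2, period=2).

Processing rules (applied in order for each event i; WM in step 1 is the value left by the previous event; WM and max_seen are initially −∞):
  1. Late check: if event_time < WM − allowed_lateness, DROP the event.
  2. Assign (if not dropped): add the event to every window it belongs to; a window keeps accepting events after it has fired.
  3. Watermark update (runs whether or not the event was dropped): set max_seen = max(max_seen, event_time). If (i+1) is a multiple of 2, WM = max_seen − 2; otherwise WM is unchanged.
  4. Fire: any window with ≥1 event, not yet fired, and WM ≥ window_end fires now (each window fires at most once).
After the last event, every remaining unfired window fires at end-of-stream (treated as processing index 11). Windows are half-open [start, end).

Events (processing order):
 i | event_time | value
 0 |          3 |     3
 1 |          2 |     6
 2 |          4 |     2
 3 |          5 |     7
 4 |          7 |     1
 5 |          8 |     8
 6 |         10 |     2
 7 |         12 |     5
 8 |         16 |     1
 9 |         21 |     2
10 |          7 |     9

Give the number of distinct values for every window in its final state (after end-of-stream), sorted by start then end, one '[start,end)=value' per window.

[2,21)=7 [21,26)=1

i=0 t=3 v=3: → [3,8); WM=−∞
i=1 t=2 v=6: → [2,8); WM=1
i=2 t=4 v=2: → [2,9); WM=1
i=3 t=5 v=7: → [2,10); WM=3
i=4 t=7 v=1: → [2,12); WM=3
i=5 t=8 v=8: → [2,13); WM=6
i=6 t=10 v=2: → [2,15); WM=6
i=7 t=12 v=5: → [2,17); WM=10
i=8 t=16 v=1: → [2,21); WM=10
i=9 t=21 v=2: → [21,26); WM=19
i=10 t=7 v=9: DROP (t<19-2); WM=19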